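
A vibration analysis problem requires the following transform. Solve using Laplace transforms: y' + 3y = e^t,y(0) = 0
Take L: sY - 0 + 3Y=1/(s-1)
Y(s + 3)=1/(s-1) + 0
Y=1/((s-1)(s + 3)) + 0/(s + 3)
Partial fractions: 1/((s-1)(s + 3))=(1/4)/(s-1) - (1/4)/(s + 3)
So Y=(1/4)/(s-1) - (1/4)/(s + 3)
Inverse Laplace transform (L^(-1){1/(s-1)}=e^t, L^(-1){1/(s + 3)}=e^(-3t)):

Answer: y(t)=(1/4)·e^t - (1/4)·e^(-3t)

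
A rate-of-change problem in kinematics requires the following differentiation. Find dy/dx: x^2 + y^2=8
Differentiate: 2x+2y·(dy/dx)=0
dy/dx=-2x/(2y)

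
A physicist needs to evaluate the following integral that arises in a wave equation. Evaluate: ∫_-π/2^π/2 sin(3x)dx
Antiderivative: -cos(3x)/3
Evaluate at bounds: [-cos(3·π/2)/3] - [-cos(3·-π/2)/3]
=(-(0)+(0))/3=0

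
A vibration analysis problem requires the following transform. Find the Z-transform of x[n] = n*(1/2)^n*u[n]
Using the property Z{n * a^n * u[n]}=az/(z-a)^2
With a=1/2: X(z)=(1/2)z/(z - 1/2)^2, |z| > 1/2

Answer: (1/2)z/(z - 1/2)^2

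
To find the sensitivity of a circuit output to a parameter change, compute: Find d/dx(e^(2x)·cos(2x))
Product rule: (fg)'=f'g + fg'
f=e^(2x), f'=2·e^(2x)
g=cos(2x), g'=-2·sin(2x)

Answer: 2·e^(2x)·cos(2x) - 2·e^(2x)·sin(2x)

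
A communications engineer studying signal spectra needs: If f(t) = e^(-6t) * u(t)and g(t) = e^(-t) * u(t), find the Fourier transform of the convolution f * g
By the convolution theorem: F{f * g} = F(omega) * G(omega)
F(omega) = 1/(6 + j * omega), G(omega) = 1/(1 + j * omega)
F{f * g} = 1/((6 + j * omega)(1 + j * omega))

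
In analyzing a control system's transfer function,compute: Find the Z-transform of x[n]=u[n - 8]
Using the time-shift property: Z{u[n-8]} = z^(-8) * z/(z-1)
= z^(-7)/(z-1)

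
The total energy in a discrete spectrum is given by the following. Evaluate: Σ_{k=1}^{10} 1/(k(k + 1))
Partial fractions: 1/(k(k+1))=1/k - 1/(k+1)
Telescoping sum: 1(1-1/11)=1·10/11

Answer: 10/11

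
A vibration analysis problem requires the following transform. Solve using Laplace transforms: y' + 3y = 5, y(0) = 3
Take L of both sides: sY(s)-3+3Y(s)=5/s
Y(s)(s+3)=5/s+3
Y(s)=5/(s(s+3))+3/(s+3)
Partial fractions: 5/(s(s+3))=(5/3)/s - (5/3)/(s+3)
So Y(s)=(5/3)/s+(4/3)/(s+3)
Inverse transform (L^(-1){1/s}=1, L^(-1){1/(s+3)}=e^(-3t)):

Answer: y(t)=5/3+(4/3)·e^(-3t)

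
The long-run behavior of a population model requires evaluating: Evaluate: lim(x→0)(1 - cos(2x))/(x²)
Using 1-cos(u) ≈ u²/2 for small u:
(1-cos(2x)) ≈ (2x)²/2 = 4x²/2
So limit = 4/(2·1) = 2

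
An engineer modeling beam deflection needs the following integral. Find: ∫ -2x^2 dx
Using power rule: ∫ -2x^2 dx=-2/3 x^3+C=(-2/3)x^3+C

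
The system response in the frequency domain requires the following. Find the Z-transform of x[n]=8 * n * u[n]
Z{n * u[n]} = z/(z-1)^2
By linearity: Z{8 * n * u[n]} = 8z/(z-1)^2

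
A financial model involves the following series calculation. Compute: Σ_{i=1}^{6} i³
Using formula: Σ i^3=[n(n + 1)/2]²=[6·7/2]²=441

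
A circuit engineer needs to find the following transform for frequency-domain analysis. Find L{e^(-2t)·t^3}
First shifting: L{e^(at)f(t)} = F(s-a)
L{t^3} = 6/s^4
Shift s → s+2: 6/(s+2)^4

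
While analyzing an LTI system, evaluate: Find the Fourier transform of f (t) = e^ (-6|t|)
Using the standard pair: F{e^(-a|t|)} = 2a/(a^2 + omega^2)
With a = 6: F(omega) = 12/(36 + omega^2)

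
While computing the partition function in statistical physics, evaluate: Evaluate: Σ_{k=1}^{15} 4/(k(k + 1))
Partial fractions: 4/(k(k+1)) = 4/k - 4/(k+1)
Telescoping sum: 4(1-1/16) = 4·15/16

Answer: 15/4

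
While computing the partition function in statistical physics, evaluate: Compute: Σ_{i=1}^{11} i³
Using formula: Σ i^3 = [n(n+1)/2]² = [11·12/2]² = 4356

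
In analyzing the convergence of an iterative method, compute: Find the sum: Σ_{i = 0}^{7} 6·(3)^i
Geometric series: S=a(1 - r^n)/(1 - r)
a=6, r=3, n=8
S=6(1-6561)/-2=19680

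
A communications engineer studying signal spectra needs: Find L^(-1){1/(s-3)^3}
L^(-1){1/(s-a)^n}=t^(n-1)·e^(at)/(n-1)!
Here a=3, n=3: t^2·e^(3t)/2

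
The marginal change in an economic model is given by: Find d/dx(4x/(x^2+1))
Quotient rule: (f/g)' = (f'g - fg')/g²
f = 4x, f' = 4
g = x^2+1, g' = 2x

Answer: (4·(x^2+1)-8x^2)/(x^2+1)²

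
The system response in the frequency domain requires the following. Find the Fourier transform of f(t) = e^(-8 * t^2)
The Fourier transform of a Gaussian e^(-a * t^2) is sqrt(pi/a) * e^(-omega^2/(4a)).
With a=8: F(omega)=sqrt(pi/8) * e^(-omega^2/32)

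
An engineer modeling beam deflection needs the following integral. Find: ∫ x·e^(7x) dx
Integration by parts: u = x, dv = e^(7x) dx
du = dx, v = e^(7x)/7
= x·e^(7x)/7 - ∫ e^(7x)/7 dx
= x·e^(7x)/7 - e^(7x)/49 + C

Answer: e^(7x)(x/7 - 1/49) + C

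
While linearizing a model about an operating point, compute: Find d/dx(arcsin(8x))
d/dx[arcsin(u)] = u'/√(1-u²), u = 8x, u' = 8

Answer: 8/√(1 - 64x²)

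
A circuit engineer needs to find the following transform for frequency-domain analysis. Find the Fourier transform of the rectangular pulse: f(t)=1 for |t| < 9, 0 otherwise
F(omega) = integral from -9 to 9 of e^(-j * omega * t) dt
= 2 * sin(9 * omega)/omega = 18 * sinc(9 * omega/pi)

Answer: 2 * sin(9 * omega)/omega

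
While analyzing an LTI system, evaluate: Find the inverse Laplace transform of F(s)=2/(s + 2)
L^(-1){2/(s-a)} = c·e^(at)
Here a = -2, c = 2

Answer: 2e^(-2t)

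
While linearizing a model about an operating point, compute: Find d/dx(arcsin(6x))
d/dx[arcsin(u)] = u'/√(1-u²), u = 6x, u' = 6

Answer: 6/√(1-36x²)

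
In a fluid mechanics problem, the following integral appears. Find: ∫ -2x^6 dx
Using power rule: ∫ -2x^6 dx = -2/7 x^7 + C = (-2/7)x^7 + C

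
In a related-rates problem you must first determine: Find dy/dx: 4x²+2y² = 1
Differentiate: 8x+4y·(dy/dx)=0
dy/dx=-8x/(4y)=-2·(x/y)

Answer: dy/dx=-2·(x/y)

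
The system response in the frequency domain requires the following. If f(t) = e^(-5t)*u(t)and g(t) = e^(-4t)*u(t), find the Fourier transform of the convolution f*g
By the convolution theorem: F{f * g}=F(omega) * G(omega)
F(omega)=1/(5+j * omega), G(omega)=1/(4+j * omega)
F{f * g}=1/((5+j * omega)(4+j * omega))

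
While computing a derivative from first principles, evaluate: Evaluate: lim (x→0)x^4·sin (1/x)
Squeeze theorem: -|x^4| ≤ x^4·sin(1/x) ≤ |x^4|
Since x^4 → 0 as x → 0, by squeeze theorem the limit is 0

Answer: 0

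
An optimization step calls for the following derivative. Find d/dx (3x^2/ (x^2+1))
Quotient rule: (f/g)'=(f'g - fg')/g²
f=3x^2, f'=6x
g=x^2+1, g'=2x

Answer: (6x·(x^2+1)-6x^3)/(x^2+1)²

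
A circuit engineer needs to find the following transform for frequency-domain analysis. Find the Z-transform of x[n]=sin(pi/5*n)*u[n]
Z{sin(w0 * n) * u[n]}=z * sin(w0)/(z^2-2z * cos(w0)+1)
With w0=pi/5: X(z)=z * sin(pi/5)/(z^2-2z * cos(pi/5)+1)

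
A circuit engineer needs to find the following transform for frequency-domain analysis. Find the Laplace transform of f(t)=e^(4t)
L{e^(at)} = 1/(s-a)
L{e^(4t)} = 1/(s-4)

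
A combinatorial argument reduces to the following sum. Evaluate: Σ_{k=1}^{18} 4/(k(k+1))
Partial fractions: 4/(k(k + 1))=4/k - 4/(k + 1)
Telescoping sum: 4(1 - 1/19)=4·18/19

Answer: 72/19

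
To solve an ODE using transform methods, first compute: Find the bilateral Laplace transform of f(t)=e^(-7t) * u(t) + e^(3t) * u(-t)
For e^(-7t) * u(t): L=1/(s + 7), Re(s) > -7
For e^(3t) * u(-t): L=-1/(s-3), Re(s) < 3
Combined: F(s)=1/(s + 7) - 1/(s-3), -7 < Re(s) < 3

Answer: 1/(s + 7) - 1/(s-3), ROC: -7 < Re(s) < 3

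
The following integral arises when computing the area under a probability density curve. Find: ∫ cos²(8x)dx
Using identity cos²(u)=(1+cos(2u))/2:
∫ (1+cos(16x))/2 dx=x/2+sin(16x)/32+C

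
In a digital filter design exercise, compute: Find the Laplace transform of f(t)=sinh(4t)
L{sinh(at)} = a/(s²-a²)
L{sinh(4t)} = 4/(s²-16)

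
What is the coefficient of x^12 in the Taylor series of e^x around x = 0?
Taylor series of e^x = Σ x^n/n!
Coefficient of x^12 = 1/12! = 1/479001600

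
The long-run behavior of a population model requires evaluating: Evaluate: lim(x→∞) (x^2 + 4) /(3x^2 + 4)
Divide numerator and denominator by x^2:
lim (1 + 4/x^2)/(3 + 4/x^2) = 1/3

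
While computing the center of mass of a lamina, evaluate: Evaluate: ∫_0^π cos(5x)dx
Antiderivative: sin(5x)/5
Evaluate at bounds: [sin(5·π)/5] - [sin(5·0)/5]
=((0) - (0))/5=0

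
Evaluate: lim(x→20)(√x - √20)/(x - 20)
Multiply by conjugate (√x + √20)/(√x + √20):
= (x - 20)/((x - 20)(√x + √20)) = 1/(√x + √20)
As x → 20: 1/(2√20)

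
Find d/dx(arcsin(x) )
d/dx[arcsin(u)] = u'/√(1-u²), u = x, u' = 1

Answer: 1/√(1-x²)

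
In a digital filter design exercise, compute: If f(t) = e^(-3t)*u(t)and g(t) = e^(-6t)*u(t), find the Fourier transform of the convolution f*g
By the convolution theorem: F{f * g}=F(omega) * G(omega)
F(omega)=1/(3 + j * omega), G(omega)=1/(6 + j * omega)
F{f * g}=1/((3 + j * omega)(6 + j * omega))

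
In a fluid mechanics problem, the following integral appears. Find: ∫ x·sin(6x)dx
By parts: u = x, dv = sin(6x) dx
du = dx, v = -cos(6x)/6
= -x·cos(6x)/6+sin(6x)/6²+C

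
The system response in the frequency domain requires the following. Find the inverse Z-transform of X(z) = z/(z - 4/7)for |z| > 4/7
Standard pair: z/(z-a) <-> a^n * u[n] for causal signals
With a = 4/7: x[n] = (4/7)^n * u[n]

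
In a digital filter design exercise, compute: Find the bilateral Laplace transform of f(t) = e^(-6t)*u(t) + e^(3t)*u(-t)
For e^(-6t) * u(t): L = 1/(s+6), Re(s) > -6
For e^(3t) * u(-t): L = -1/(s-3), Re(s) < 3
Combined: F(s) = 1/(s+6)-1/(s-3), -6 < Re(s) < 3

Answer: 1/(s+6)-1/(s-3), ROC: -6 < Re(s) < 3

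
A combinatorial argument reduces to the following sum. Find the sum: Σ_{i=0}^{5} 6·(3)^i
Geometric series: S=a(1 - r^n)/(1 - r)
a=6, r=3, n=6
S=6(1-729)/-2=2184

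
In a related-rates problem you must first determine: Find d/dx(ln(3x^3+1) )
Chain rule: d/dx[ln(u)]=u'/u where u=3x^3+1
u'=9x^2

Answer: (9x^2)/(3x^3+1)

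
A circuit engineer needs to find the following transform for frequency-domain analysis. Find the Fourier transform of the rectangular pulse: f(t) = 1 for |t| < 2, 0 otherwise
F(omega) = integral from -2 to 2 of e^(-j * omega * t) dt
= 2 * sin(2 * omega)/omega = 4 * sinc(2 * omega/pi)

Answer: 2 * sin(2 * omega)/omega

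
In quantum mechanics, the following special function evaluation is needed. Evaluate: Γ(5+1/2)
Γ(n+1/2)=(2n)!√π/(4^n·n!)
=3628800√π/(1024·120)=(945/32)·√π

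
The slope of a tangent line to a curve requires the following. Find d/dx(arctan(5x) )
d/dx[arctan(u)]=u'/(1+u²), u=5x, u'=5

Answer: 5/(1+25x²)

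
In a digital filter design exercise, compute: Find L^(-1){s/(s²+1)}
L^(-1){s/(s²+w²)}=cos(wt)
Here w=1

Answer: cos(t)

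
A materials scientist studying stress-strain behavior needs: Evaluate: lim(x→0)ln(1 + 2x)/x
L'Hôpital (0/0): lim 2/(1+2x) / 1=2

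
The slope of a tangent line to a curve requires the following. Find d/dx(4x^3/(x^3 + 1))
Quotient rule: (f/g)'=(f'g - fg')/g²
f=4x^3, f'=12x^2
g=x^3 + 1, g'=3x^2

Answer: (12x^2·(x^3 + 1) - 12x^5)/(x^3 + 1)²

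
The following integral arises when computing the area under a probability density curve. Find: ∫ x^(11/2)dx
Power rule: ∫ x^(11/2) dx = x^(13/2)/(13/2)+C

Answer: (2/13)·x^(13/2)+C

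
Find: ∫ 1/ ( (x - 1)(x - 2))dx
Partial fractions: 1/((x-1)(x-2)) = A/(x-1)+B/(x-2)
A = -1, B = 1
∫ [-1· 1/(x-1)+1· 1/(x-2)] dx
= (1)[ln|x-2| - ln|x-1|]+C

Answer: ln|(x-2)/(x-1)|+C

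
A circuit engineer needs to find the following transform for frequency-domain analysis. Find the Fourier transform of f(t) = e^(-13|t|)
Using the standard pair: F{e^(-a|t|)}=2a/(a^2+omega^2)
With a=13: F(omega)=26/(169+omega^2)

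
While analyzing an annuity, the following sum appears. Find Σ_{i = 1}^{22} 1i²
= 1·n(n+1)(2n+1)/6 = 1·22·23·45/6 = 3795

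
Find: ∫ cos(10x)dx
Using substitution u = 10x: ∫ cos(u) du/10 = sin(u)/10 + C

Answer: (1/10)sin(10x) + C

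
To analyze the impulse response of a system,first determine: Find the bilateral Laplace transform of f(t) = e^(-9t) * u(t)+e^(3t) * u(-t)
For e^(-9t) * u(t): L = 1/(s+9), Re(s) > -9
For e^(3t) * u(-t): L = -1/(s-3), Re(s) < 3
Combined: F(s) = 1/(s+9)-1/(s-3), -9 < Re(s) < 3

Answer: 1/(s+9)-1/(s-3), ROC: -9 < Re(s) < 3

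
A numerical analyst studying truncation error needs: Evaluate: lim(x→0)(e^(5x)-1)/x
L'Hôpital (0/0): lim 5e^(5x)/1 = 5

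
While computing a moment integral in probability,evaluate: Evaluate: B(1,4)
B(x,y)=Γ(x)Γ(y)/Γ(x+y)=(x-1)!(y-1)!/(x+y-1)!
B(1,4)=0!·3!/4!=1/4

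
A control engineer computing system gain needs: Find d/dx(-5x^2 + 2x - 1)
Power rule: d/dx(ax^n) = n·a·x^(n-1)
Term by term: -10·x + 2

Answer: -10x + 2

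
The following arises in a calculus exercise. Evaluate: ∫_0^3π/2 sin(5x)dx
Antiderivative: -cos(5x)/5
Evaluate at bounds: [-cos(5·3π/2)/5] - [-cos(5·0)/5]
=(-(0) + (1))/5=1/5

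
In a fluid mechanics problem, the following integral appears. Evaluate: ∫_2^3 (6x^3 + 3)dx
Step 1: Find antiderivative F(x)=(3/2)x^4+3x
Step 2: F(3) - F(2)=261/2 - (30)=201/2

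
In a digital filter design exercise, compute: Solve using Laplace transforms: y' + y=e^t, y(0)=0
Take L: sY - 0+Y = 1/(s-1)
Y(s+1) = 1/(s-1)+0
Y = 1/((s-1)(s+1))+0/(s+1)
Partial fractions: 1/((s-1)(s+1)) = (1/2)/(s-1) - (1/2)/(s+1)
So Y = (1/2)/(s-1) - (1/2)/(s+1)
Inverse Laplace transform (L^(-1){1/(s-1)} = e^t, L^(-1){1/(s+1)} = e^(-t)):

Answer: y(t) = (1/2)·e^t - (1/2)·e^(-t)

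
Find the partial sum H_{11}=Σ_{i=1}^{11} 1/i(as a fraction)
H_11=1+1/2+1/3+...+1/11
=83711/27720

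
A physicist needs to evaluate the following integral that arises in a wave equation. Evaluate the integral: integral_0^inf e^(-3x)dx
integral_0^inf e^(-3x) dx=[-1/3 * e^(-3x)]_0^inf
=0 - (-1/3)=1/3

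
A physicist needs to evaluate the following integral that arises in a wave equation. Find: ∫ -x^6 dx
Using power rule: ∫ -x^6 dx = -1/7 x^7+C = (-1/7)x^7+C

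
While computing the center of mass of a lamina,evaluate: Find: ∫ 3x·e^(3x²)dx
Let u=3x², du=6x dx
∫ (1/2)e^u du=e^u/2 + C

Answer: e^(3x²)/2 + C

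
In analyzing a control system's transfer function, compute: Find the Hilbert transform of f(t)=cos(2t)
The Hilbert transform shifts each frequency component by -pi/2.
H{cos(wt)} = sin(wt)
With w = 2: H{cos(2t)} = sin(2t)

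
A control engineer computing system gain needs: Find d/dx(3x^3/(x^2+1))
Quotient rule: (f/g)' = (f'g - fg')/g²
f = 3x^3, f' = 9x^2
g = x^2+1, g' = 2x

Answer: (9x^2·(x^2+1)-6x^4)/(x^2+1)²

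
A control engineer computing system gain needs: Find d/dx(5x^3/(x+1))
Quotient rule: (f/g)' = (f'g - fg')/g²
f = 5x^3, f' = 15x^2
g = x + 1, g' = 1

Answer: (15x^2·(x + 1) - 5x^3)/(x + 1)²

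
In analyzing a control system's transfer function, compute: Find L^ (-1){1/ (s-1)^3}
L^(-1){1/(s-a)^n} = t^(n-1)·e^(at)/(n-1)!
Here a = 1, n = 3: t^2·e^(t)/2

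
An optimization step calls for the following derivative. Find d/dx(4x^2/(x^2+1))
Quotient rule: (f/g)' = (f'g - fg')/g²
f = 4x^2, f' = 8x
g = x^2 + 1, g' = 2x

Answer: (8x·(x^2 + 1) - 8x^3)/(x^2 + 1)²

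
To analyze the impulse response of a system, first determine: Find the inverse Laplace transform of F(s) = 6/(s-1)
L^(-1){6/(s-a)} = c·e^(at)
Here a = 1, c = 6

Answer: 6e^(t)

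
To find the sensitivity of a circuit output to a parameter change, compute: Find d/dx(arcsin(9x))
d/dx[arcsin(u)]=u'/√(1-u²), u=9x, u'=9

Answer: 9/√(1 - 81x²)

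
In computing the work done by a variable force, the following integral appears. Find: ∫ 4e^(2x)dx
Since d/dx[e^(2x)]=2e^(2x), we get 2 e^(2x)+C

Answer: 2e^(2x)+C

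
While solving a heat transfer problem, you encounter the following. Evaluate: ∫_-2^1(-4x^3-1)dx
Step 1: Find antiderivative F(x) = -x^4 - x
Step 2: F(1) - F(-2) = -2 - (-14) = 12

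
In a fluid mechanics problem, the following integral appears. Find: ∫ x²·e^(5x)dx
Integration by parts twice:
First: u=x², dv=e^(5x) dx => x²e^(5x)/5 - (2/5)∫ xe^(5x) dx
Second (∫ xe^(5x) dx): xe^(5x)/5 - e^(5x)/25
Combining: e^(5x)(x²/5 - 2x/25 + 2/125) + C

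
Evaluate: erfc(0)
erfc(x)=1 - erf(x); erfc(0)=1 - erf(0)=1-0=1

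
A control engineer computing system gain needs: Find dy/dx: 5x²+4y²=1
Differentiate: 10x + 8y·(dy/dx)=0
dy/dx=-10x/(8y)=-(5/4)·(x/y)

Answer: dy/dx=-(5/4)·(x/y)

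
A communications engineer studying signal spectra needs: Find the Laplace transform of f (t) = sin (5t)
L{sin(wt)}=w/(s² + w²)
L{sin(5t)}=5/(s² + 25)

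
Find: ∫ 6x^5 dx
Using power rule: ∫ 6x^5 dx = 6/6 x^6 + C = x^6 + C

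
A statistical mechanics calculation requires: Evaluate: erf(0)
erf(0) = 0 (error function is odd and erf(0) = 0 by definition)

Answer: 0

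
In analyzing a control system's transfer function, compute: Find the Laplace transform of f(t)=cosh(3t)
L{cosh(at)}=s/(s²-a²)
L{cosh(3t)}=s/(s²-9)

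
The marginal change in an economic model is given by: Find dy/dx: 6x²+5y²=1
Differentiate: 12x + 10y·(dy/dx) = 0
dy/dx = -12x/(10y) = -(6/5)·(x/y)

Answer: dy/dx = -(6/5)·(x/y)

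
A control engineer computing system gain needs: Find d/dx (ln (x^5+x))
Chain rule: d/dx[ln(u)]=u'/u where u=x^5 + x
u'=5x^4 + 1

Answer: (5x^4 + 1)/(x^5 + x)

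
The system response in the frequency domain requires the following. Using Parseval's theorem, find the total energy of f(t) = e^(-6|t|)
Parseval's theorem: E = integral |f(t)|^2 dt = (1/2pi) integral |F(omega)|^2 domega
E = integral_{-inf}^{inf} e^(-12|t|) dt = 2*integral_0^inf e^(-12t) dt = 2/(2*6) = 1/6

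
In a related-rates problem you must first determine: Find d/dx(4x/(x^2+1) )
Quotient rule: (f/g)'=(f'g - fg')/g²
f=4x, f'=4
g=x^2+1, g'=2x

Answer: (4·(x^2+1)-8x^2)/(x^2+1)²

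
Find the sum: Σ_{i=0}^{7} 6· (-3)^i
Geometric series: S=a(1 - r^n)/(1 - r)
a=6, r=-3, n=8
S=6(1-6561)/4=-9840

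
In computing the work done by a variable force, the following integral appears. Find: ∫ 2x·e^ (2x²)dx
Let u=2x², du=4x dx
∫ (1/2)e^u du=e^u/2 + C

Answer: e^(2x²)/2 + C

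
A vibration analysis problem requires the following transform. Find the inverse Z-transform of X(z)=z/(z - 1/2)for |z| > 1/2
Standard pair: z/(z-a) <-> a^n*u[n] for causal signals
With a = 1/2: x[n] = (1/2)^n*u[n]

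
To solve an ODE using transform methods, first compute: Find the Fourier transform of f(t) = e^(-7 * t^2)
The Fourier transform of a Gaussian e^(-a * t^2) is sqrt(pi/a) * e^(-omega^2/(4a)).
With a = 7: F(omega) = sqrt(pi/7) * e^(-omega^2/28)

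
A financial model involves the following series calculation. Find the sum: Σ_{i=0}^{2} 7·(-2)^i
Geometric series: S=a(1 - r^n)/(1 - r)
a=7, r=-2, n=3
S=7(1+8)/3=21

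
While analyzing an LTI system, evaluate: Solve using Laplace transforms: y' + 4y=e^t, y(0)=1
Take L: sY - 1+4Y=1/(s-1)
Y(s+4)=1/(s-1)+1
Y=1/((s-1)(s+4))+1/(s+4)
Partial fractions: 1/((s-1)(s+4))=(1/5)/(s-1) - (1/5)/(s+4)
So Y=(1/5)/(s-1)+(4/5)/(s+4)
Inverse Laplace transform (L^(-1){1/(s-1)}=e^t, L^(-1){1/(s+4)}=e^(-4t)):

Answer: y(t)=(1/5)·e^t+(4/5)·e^(-4t)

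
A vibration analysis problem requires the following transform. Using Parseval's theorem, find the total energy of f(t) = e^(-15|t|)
Parseval's theorem: E = integral |f(t)|^2 dt = (1/2pi) integral |F(omega)|^2 domega
E = integral_{-inf}^{inf} e^(-30|t|) dt = 2 * integral_0^inf e^(-30t) dt = 2/(2 * 15) = 1/15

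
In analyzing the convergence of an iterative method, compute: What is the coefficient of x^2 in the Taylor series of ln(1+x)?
ln(1 + x)=Σ (-1)^(n + 1) x^n/n
Coefficient of x^2=(-1)^3/2=-1/2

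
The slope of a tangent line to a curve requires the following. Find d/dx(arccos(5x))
d/dx[arccos(u)] = -u'/√(1-u²), u = 5x, u' = 5

Answer: -5/√(1-25x²)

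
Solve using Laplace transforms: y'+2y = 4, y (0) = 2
Take L of both sides: sY(s)-2+2Y(s)=4/s
Y(s)(s+2)=4/s+2
Y(s)=4/(s(s+2))+2/(s+2)
Partial fractions: 4/(s(s+2))=2/s - 2/(s+2)
So Y(s)=2/s
Inverse transform (L^(-1){1/s}=1, L^(-1){1/(s+2)}=e^(-2t)):

Answer: y(t)=2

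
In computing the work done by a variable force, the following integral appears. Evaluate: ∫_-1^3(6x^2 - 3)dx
Step 1: Find antiderivative F(x)=2x^3-3x
Step 2: F(3) - F(-1)=45 - (1)=44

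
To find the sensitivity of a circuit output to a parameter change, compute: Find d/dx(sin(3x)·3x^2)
Product rule: (fg)' = f'g+fg'
f = sin(3x), f' = 3·cos(3x)
g = 3x^2, g' = 6x

Answer: 9·cos(3x)·x^2+6·sin(3x)·x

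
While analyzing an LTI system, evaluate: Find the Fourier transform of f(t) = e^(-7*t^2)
The Fourier transform of a Gaussian e^(-a * t^2) is sqrt(pi/a) * e^(-omega^2/(4a)).
With a = 7: F(omega) = sqrt(pi/7) * e^(-omega^2/28)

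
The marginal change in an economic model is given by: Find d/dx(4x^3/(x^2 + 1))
Quotient rule: (f/g)' = (f'g - fg')/g²
f = 4x^3, f' = 12x^2
g = x^2+1, g' = 2x

Answer: (12x^2·(x^2+1)-8x^4)/(x^2+1)²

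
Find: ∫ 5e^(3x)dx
Since d/dx[e^(3x)] = 3e^(3x), we get 5/3 e^(3x) + C

Answer: (5/3)e^(3x) + C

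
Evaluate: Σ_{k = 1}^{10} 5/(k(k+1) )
Partial fractions: 5/(k(k+1))=5/k - 5/(k+1)
Telescoping sum: 5(1-1/11)=5·10/11

Answer: 50/11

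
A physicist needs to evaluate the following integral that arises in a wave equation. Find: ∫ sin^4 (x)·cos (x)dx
Let u = sin(x), du = cos(x) dx
∫ u^4 du = u^5/5+C

Answer: sin^5(x)/5+C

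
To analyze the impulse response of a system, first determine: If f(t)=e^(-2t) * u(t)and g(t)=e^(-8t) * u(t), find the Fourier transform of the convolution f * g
By the convolution theorem: F{f*g} = F(omega)*G(omega)
F(omega) = 1/(2+j*omega), G(omega) = 1/(8+j*omega)
F{f*g} = 1/((2+j*omega)(8+j*omega))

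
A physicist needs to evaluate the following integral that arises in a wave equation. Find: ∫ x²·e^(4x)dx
Integration by parts twice:
First: u = x², dv = e^(4x) dx => x²e^(4x)/4 - (2/4)∫ xe^(4x) dx
Second (∫ xe^(4x) dx): xe^(4x)/4 - e^(4x)/16
Combining: e^(4x)(x²/4 - 2x/16 + 2/64) + C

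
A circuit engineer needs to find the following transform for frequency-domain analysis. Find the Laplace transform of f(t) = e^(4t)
L{e^(at)}=1/(s-a)
L{e^(4t)}=1/(s-4)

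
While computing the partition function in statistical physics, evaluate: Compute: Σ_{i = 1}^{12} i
Using formula: Σ i^1=n(n + 1)/2=12·13/2=78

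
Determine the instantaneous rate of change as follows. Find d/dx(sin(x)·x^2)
Product rule: (fg)'=f'g+fg'
f=sin(x), f'=cos(x)
g=x^2, g'=2x

Answer: cos(x)·x^2+2·sin(x)·x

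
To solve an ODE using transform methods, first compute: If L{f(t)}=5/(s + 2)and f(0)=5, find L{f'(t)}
L{f'(t)}=s·F(s) - f(0)=5s/(s + 2) - 5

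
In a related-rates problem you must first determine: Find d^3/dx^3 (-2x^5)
Apply power rule 3 times:
d^1: -10x^4
d^2: -40x^3
d^3: -120x^2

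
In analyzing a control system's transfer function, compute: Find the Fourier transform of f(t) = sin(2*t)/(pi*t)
sin(W*t)/(pi*t)=(W/pi)*sinc(W*t/pi) is the impulse response of the ideal low-pass filter with cutoff W (here W=2).
Its Fourier transform is a rectangular function:
F(omega)=1 for |omega| < 2, 0 otherwise

Answer: rect(omega/4) [i.e., 1 for |omega| < 2, 0 otherwise]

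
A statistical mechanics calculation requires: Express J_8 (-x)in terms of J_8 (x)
For integer n: J_n(-x)=(-1)^n J_n(x)
With n=8: J_8(-x)=(-1)^8 J_8(x)=J_8(x)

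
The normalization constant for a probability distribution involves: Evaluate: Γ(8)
Γ(n) = (n-1)! for positive integers
Γ(8) = 7! = 5040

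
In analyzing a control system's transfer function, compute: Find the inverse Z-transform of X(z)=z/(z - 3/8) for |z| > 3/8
Standard pair: z/(z-a) <-> a^n*u[n] for causal signals
With a = 3/8: x[n] = (3/8)^n*u[n]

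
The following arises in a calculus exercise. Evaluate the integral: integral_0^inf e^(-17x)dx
integral_0^inf e^(-17x) dx = [-1/17 * e^(-17x)]_0^inf
= 0 - (-1/17) = 1/17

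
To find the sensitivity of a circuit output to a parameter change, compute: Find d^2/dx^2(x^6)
Apply power rule 2 times:
d^1: 6x^5
d^2: 30x^4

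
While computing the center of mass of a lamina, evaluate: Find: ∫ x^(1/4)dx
Power rule: ∫ x^(1/4) dx = x^(5/4)/(5/4)+C

Answer: (4/5)·x^(5/4)+C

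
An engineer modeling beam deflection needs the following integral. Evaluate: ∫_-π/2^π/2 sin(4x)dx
Antiderivative: -cos(4x)/4
Evaluate at bounds: [-cos(4·π/2)/4] - [-cos(4·-π/2)/4]
=(-(1)+(1))/4=0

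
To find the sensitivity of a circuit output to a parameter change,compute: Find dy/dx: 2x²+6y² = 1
Differentiate: 4x + 12y·(dy/dx)=0
dy/dx=-4x/(12y)=-(1/3)·(x/y)

Answer: dy/dx=-(1/3)·(x/y)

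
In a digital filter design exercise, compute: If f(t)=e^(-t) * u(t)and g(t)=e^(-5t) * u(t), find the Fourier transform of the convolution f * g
By the convolution theorem: F{f * g}=F(omega) * G(omega)
F(omega)=1/(1 + j * omega), G(omega)=1/(5 + j * omega)
F{f * g}=1/((1 + j * omega)(5 + j * omega))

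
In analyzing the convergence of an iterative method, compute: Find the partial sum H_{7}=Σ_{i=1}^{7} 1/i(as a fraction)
H_7=1 + 1/2 + 1/3 + ... + 1/7
=363/140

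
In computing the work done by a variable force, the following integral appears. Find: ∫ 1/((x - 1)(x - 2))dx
Partial fractions: 1/((x-1)(x-2)) = A/(x-1)+B/(x-2)
A = -1, B = 1
∫ [-1· 1/(x-1)+1· 1/(x-2)] dx
= (1)[ln|x-2| - ln|x-1|]+C

Answer: ln|(x-2)/(x-1)|+C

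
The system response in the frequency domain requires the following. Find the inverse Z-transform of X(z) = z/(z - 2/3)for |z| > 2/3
Standard pair: z/(z-a) <-> a^n * u[n] for causal signals
With a=2/3: x[n]=(2/3)^n * u[n]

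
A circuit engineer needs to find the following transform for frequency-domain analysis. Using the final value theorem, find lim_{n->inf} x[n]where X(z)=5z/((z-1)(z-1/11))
Final value theorem: lim x[n]=lim_{z->1} (z-1) * X(z)
(z-1) * X(z)=5z/(z-1/11)
As z->1: 5/(1 - 1/11)=5/(10/11)=11/2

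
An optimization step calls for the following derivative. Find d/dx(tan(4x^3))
Chain rule: d/dx[tan(u)] = sec²(u)·u' where u = 4x^3
u' = 12x^2

Answer: 12x^2·sec²(4x^3)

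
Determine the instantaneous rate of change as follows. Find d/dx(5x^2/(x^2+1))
Quotient rule: (f/g)'=(f'g - fg')/g²
f=5x^2, f'=10x
g=x^2+1, g'=2x

Answer: (10x·(x^2+1)-10x^3)/(x^2+1)²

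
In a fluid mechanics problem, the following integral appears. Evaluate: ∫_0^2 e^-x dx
Antiderivative: -e^-x
Evaluate: -(e^-2 - 1)

Answer: (e^-2 - 1)/(-1)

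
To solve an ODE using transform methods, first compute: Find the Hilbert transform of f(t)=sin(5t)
The Hilbert transform shifts each frequency component by -pi/2.
H{sin(wt)} = -cos(wt)
With w = 5: H{sin(5t)} = -cos(5t)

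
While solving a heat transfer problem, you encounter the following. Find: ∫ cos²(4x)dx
Using identity cos²(u) = (1 + cos(2u))/2:
∫ (1 + cos(8x))/2 dx = x/2 + sin(8x)/16 + C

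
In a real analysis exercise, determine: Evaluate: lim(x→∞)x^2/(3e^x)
Apply L'Hôpital 2 times (∞/∞ each time):
Eventually get 2!/(3e^x) → 0

Answer: 0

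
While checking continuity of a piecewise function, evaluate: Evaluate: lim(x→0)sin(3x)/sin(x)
sin(u) ≈ u for small u:
sin(3x)/sin(x) ≈ 3x/(x) = 3/1

Answer: 3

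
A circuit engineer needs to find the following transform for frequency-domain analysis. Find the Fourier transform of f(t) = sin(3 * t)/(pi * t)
sin(W*t)/(pi*t)=(W/pi)*sinc(W*t/pi) is the impulse response of the ideal low-pass filter with cutoff W (here W=3).
Its Fourier transform is a rectangular function:
F(omega)=1 for |omega| < 3, 0 otherwise

Answer: rect(omega/6) [i.e., 1 for |omega| < 3, 0 otherwise]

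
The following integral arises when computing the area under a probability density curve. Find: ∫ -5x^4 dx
Using power rule: ∫ -5x^4 dx = -5/5 x^5 + C = -x^5 + C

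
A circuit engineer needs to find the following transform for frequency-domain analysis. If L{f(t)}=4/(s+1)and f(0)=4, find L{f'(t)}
L{f'(t)}=s·F(s) - f(0)=4s/(s+1)-4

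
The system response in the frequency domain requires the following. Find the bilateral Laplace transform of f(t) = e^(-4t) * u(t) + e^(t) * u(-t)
For e^(-4t) * u(t): L=1/(s+4), Re(s) > -4
For e^(t) * u(-t): L=-1/(s-1), Re(s) < 1
Combined: F(s)=1/(s+4)-1/(s-1), -4 < Re(s) < 1

Answer: 1/(s+4)-1/(s-1), ROC: -4 < Re(s) < 1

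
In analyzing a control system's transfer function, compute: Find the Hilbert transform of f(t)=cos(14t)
The Hilbert transform shifts each frequency component by -pi/2.
H{cos(wt)}=sin(wt)
With w=14: H{cos(14t)}=sin(14t)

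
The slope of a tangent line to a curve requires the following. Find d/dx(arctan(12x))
d/dx[arctan(u)]=u'/(1+u²), u=12x, u'=12

Answer: 12/(1+144x²)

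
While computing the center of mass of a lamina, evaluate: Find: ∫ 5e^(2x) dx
Since d/dx[e^(2x)] = 2e^(2x), we get 5/2 e^(2x) + C

Answer: (5/2)e^(2x) + C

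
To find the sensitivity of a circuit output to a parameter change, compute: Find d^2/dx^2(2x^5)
Apply power rule 2 times:
d^1: 10x^4
d^2: 40x^3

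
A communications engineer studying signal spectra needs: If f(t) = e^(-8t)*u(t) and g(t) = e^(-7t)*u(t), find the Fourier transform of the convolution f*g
By the convolution theorem: F{f * g}=F(omega) * G(omega)
F(omega)=1/(8+j * omega), G(omega)=1/(7+j * omega)
F{f * g}=1/((8+j * omega)(7+j * omega))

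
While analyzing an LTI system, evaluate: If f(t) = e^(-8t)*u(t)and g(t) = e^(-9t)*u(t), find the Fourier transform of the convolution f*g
By the convolution theorem: F{f*g}=F(omega)*G(omega)
F(omega)=1/(8+j*omega), G(omega)=1/(9+j*omega)
F{f*g}=1/((8+j*omega)(9+j*omega))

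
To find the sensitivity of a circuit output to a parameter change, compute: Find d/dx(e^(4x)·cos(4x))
Product rule: (fg)' = f'g+fg'
f = e^(4x), f' = 4·e^(4x)
g = cos(4x), g' = -4·sin(4x)

Answer: 4·e^(4x)·cos(4x)-4·e^(4x)·sin(4x)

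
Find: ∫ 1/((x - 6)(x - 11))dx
Partial fractions: 1/((x-6)(x-11)) = A/(x-6)+B/(x-11)
A = -1/5, B = 1/5
∫ [-1/5· 1/(x-6)+1/5· 1/(x-11)] dx
= (1/5)[ln|x-11| - ln|x-6|]+C

Answer: (1/5)·ln|(x-11)/(x-6)|+C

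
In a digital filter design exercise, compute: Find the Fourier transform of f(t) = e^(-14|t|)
Using the standard pair: F{e^(-a|t|)}=2a/(a^2+omega^2)
With a=14: F(omega)=28/(196+omega^2)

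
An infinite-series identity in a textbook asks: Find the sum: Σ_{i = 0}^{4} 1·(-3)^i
Geometric series: S = a(1 - r^n)/(1 - r)
a = 1, r = -3, n = 5
S = 1(1+243)/4 = 61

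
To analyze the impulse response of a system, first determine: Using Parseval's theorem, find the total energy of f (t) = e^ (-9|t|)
Parseval's theorem: E=integral |f(t)|^2 dt=(1/2pi) integral |F(omega)|^2 domega
E=integral_{-inf}^{inf} e^(-18|t|) dt=2 * integral_0^inf e^(-18t) dt=2/(2 * 9)=1/9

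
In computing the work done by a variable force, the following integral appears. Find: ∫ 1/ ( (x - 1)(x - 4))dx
Partial fractions: 1/((x-1)(x-4))=A/(x-1)+B/(x-4)
A=-1/3, B=1/3
∫ [-1/3· 1/(x-1)+1/3· 1/(x-4)] dx
=(1/3)[ln|x-4| - ln|x-1|]+C

Answer: (1/3)·ln|(x-4)/(x-1)|+C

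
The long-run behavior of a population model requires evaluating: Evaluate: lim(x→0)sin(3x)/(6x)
L'Hôpital (0/0): lim 3cos(3x)/6=3/6

Answer: 1/2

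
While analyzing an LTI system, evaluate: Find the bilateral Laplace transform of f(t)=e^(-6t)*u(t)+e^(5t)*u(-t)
For e^(-6t)*u(t): L=1/(s+6), Re(s) > -6
For e^(5t)*u(-t): L=-1/(s-5), Re(s) < 5
Combined: F(s)=1/(s+6)-1/(s-5), -6 < Re(s) < 5

Answer: 1/(s+6)-1/(s-5), ROC: -6 < Re(s) < 5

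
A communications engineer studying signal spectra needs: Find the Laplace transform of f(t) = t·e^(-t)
L{t·e^(at)} = 1/(s-a)²
L{t·e^(-t)} = 1/(s+1)²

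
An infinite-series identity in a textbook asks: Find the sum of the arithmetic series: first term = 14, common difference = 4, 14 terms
Last term: a_n=14 + (14 - 1)·4=66
Sum=n(a_1 + a_n)/2=14(14 + 66)/2=560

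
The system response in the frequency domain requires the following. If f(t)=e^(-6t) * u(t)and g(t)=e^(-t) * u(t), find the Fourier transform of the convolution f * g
By the convolution theorem: F{f*g}=F(omega)*G(omega)
F(omega)=1/(6+j*omega), G(omega)=1/(1+j*omega)
F{f*g}=1/((6+j*omega)(1+j*omega))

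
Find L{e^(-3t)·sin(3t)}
First shifting: L{e^(at)f(t)} = F(s-a)
L{sin(3t)} = 3/(s²+9)
Shift: 3/((s+3)²+9)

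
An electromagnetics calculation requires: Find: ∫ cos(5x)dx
Using substitution u = 5x: ∫ cos(u) du/5 = sin(u)/5+C

Answer: (1/5)sin(5x)+C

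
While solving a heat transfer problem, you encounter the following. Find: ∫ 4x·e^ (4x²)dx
Let u=4x², du=8x dx
∫ (1/2)e^u du=e^u/2+C

Answer: e^(4x²)/2+C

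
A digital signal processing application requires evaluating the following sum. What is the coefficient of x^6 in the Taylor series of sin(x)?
sin(x) has only odd powers. Coefficient of x^6 = 0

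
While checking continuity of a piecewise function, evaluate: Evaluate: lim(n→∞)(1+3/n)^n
This is the definition of e^3: lim(1+3/n)^n=e^3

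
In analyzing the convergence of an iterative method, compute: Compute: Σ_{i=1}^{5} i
Using formula: Σ i^1 = n(n + 1)/2 = 5·6/2 = 15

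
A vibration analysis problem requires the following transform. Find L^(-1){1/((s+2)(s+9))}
Partial fractions: 1/((s + 2)(s + 9))=A/(s + 2) + B/(s + 9)
Cover-up: A=1/(s + 9)|_{s=-2}=1/7; B=1/(s + 2)|_{s=-9}=-1/7
L^(-1)=(1/7)e^(-2t) - (1/7)e^(-9t)

Answer: (1/7)(e^(-2t) - e^(-9t))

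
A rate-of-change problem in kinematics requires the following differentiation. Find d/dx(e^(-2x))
Chain rule: d/dx[e^u] = e^u · u' where u = -2x
u' = -2

Answer: -2·e^(-2x)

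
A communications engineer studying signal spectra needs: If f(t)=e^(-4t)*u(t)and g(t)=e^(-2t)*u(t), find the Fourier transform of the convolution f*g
By the convolution theorem: F{f * g} = F(omega) * G(omega)
F(omega) = 1/(4 + j * omega), G(omega) = 1/(2 + j * omega)
F{f * g} = 1/((4 + j * omega)(2 + j * omega))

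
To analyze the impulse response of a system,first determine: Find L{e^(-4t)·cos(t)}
First shifting: L{e^(at)f(t)}=F(s-a)
L{cos(t)}=s/(s²+1)
Shift: (s+4)/((s+4)²+1)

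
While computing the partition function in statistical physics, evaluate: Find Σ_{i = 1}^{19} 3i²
=3·n(n+1)(2n+1)/6=3·19·20·39/6=7410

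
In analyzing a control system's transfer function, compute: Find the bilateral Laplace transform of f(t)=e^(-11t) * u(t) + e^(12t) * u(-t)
For e^(-11t) * u(t): L=1/(s + 11), Re(s) > -11
For e^(12t) * u(-t): L=-1/(s-12), Re(s) < 12
Combined: F(s)=1/(s + 11) - 1/(s-12), -11 < Re(s) < 12

Answer: 1/(s + 11) - 1/(s-12), ROC: -11 < Re(s) < 12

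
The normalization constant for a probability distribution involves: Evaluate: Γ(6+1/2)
Γ(n + 1/2) = (2n)!√π/(4^n·n!)
= 479001600√π/(4096·720) = (10395/64)·√π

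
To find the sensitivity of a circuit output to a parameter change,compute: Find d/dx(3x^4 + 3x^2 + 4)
Power rule: d/dx(ax^n) = n·a·x^(n-1)
Term by term: 12·x^3+6·x

Answer: 12x^3+6x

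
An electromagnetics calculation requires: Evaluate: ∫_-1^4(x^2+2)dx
Step 1: Find antiderivative F(x) = (1/3)x^3+2x
Step 2: F(4) - F(-1) = 88/3 - (-7/3) = 95/3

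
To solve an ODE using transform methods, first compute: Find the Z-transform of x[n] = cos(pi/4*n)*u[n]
Z{cos(w0*n)*u[n]}=z(z - cos(w0))/(z^2 - 2z*cos(w0) + 1)
With w0=pi/4: X(z)=z(z - cos(pi/4))/(z^2 - 2z*cos(pi/4) + 1)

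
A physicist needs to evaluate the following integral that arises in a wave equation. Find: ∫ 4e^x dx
Since d/dx[e^x]=+e^x, we get 4e^x+C

Answer: 4e^x+C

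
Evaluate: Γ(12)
Γ(n)=(n-1)! for positive integers
Γ(12)=11!=39916800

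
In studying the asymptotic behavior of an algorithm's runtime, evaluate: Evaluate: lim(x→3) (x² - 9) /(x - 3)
Factor: (x² - 9)=(x-3)(x + 3)
Cancel (x-3): lim(x→3) (x + 3)=6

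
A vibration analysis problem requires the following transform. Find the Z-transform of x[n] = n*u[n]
Standard pair: Z{n * u[n]} = z/(z-1)^2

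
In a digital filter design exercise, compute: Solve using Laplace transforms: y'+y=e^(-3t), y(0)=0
Take L: sY - 0+Y=1/(s+3)
Y(s+1)=1/(s+3)+0
Y=1/((s+3)(s+1))+0/(s+1)
Partial fractions: 1/((s+3)(s+1))=-(1/2)/(s+3)+(1/2)/(s+1)
So Y=-(1/2)/(s+3)+(1/2)/(s+1)
Inverse Laplace transform (L^(-1){1/(s+3)}=e^(-3t), L^(-1){1/(s+1)}=e^(-t)):

Answer: y(t)=(-1/2)·e^(-3t)+(1/2)·e^(-t)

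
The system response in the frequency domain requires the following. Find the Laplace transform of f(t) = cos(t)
L{cos(wt)}=s/(s²+w²)
L{cos(t)}=s/(s²+1)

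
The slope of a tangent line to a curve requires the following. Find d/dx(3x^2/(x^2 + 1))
Quotient rule: (f/g)'=(f'g - fg')/g²
f=3x^2, f'=6x
g=x^2+1, g'=2x

Answer: (6x·(x^2+1)-6x^3)/(x^2+1)²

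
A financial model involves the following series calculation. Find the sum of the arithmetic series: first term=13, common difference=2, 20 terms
Last term: a_n=13+(20-1)·2=51
Sum=n(a_1+a_n)/2=20(13+51)/2=640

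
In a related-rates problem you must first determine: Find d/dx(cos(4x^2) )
Chain rule: d/dx[cos(u)] = -sin(u)·u' where u = 4x^2
u' = 8x

Answer: -8x·sin(4x^2)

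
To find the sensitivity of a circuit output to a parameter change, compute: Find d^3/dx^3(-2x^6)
Apply power rule 3 times:
d^1: -12x^5
d^2: -60x^4
d^3: -240x^3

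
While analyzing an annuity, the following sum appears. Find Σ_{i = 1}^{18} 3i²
= 3·n(n+1)(2n+1)/6 = 3·18·19·37/6 = 6327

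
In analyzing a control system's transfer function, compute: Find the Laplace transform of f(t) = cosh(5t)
L{cosh(at)} = s/(s²-a²)
L{cosh(5t)} = s/(s²-25)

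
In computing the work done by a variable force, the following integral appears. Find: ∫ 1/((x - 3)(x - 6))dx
Partial fractions: 1/((x-3)(x-6))=A/(x-3) + B/(x-6)
A=-1/3, B=1/3
∫ [-1/3· 1/(x-3) + 1/3· 1/(x-6)] dx
=(1/3)[ln|x-6| - ln|x-3|] + C

Answer: (1/3)·ln|(x-6)/(x-3)| + C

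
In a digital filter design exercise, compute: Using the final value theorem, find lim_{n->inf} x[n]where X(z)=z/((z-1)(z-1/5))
Final value theorem: lim x[n]=lim_{z->1} (z-1)*X(z)
(z-1)*X(z)=z/(z-1/5)
As z->1: 1/(1-1/5)=1/(4/5)=5/4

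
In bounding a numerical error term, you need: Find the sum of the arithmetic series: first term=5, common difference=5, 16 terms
Last term: a_n = 5 + (16 - 1)·5 = 80
Sum = n(a_1 + a_n)/2 = 16(5 + 80)/2 = 680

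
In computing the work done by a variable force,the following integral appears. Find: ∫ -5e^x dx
Since d/dx[e^x] = + e^x, we get -5e^x + C

Answer: -5e^x + C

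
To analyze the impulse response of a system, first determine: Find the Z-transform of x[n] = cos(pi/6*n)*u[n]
Z{cos(w0*n)*u[n]} = z(z - cos(w0))/(z^2 - 2z*cos(w0) + 1)
With w0 = pi/6: X(z) = z(z - cos(pi/6))/(z^2 - 2z*cos(pi/6) + 1)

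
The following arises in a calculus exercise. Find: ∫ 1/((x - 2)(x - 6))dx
Partial fractions: 1/((x-2)(x-6)) = A/(x-2)+B/(x-6)
A = -1/4, B = 1/4
∫ [-1/4· 1/(x-2)+1/4· 1/(x-6)] dx
= (1/4)[ln|x-6| - ln|x-2|]+C

Answer: (1/4)·ln|(x-6)/(x-2)|+C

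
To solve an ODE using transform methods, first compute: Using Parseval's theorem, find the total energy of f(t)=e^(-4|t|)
Parseval's theorem: E=integral |f(t)|^2 dt=(1/2pi) integral |F(omega)|^2 domega
E=integral_{-inf}^{inf} e^(-8|t|) dt=2 * integral_0^inf e^(-8t) dt=2/(2 * 4)=1/4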